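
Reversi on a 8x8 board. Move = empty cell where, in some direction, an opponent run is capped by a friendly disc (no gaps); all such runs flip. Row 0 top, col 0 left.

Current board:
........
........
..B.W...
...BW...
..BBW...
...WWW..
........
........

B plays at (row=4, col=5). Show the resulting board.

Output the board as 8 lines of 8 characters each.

Answer: ........
........
..B.W...
...BW...
..BBBB..
...WWW..
........
........

Derivation:
Place B at (4,5); scan 8 dirs for brackets.
Dir NW: opp run (3,4), next='.' -> no flip
Dir N: first cell '.' (not opp) -> no flip
Dir NE: first cell '.' (not opp) -> no flip
Dir W: opp run (4,4) capped by B -> flip
Dir E: first cell '.' (not opp) -> no flip
Dir SW: opp run (5,4), next='.' -> no flip
Dir S: opp run (5,5), next='.' -> no flip
Dir SE: first cell '.' (not opp) -> no flip
All flips: (4,4)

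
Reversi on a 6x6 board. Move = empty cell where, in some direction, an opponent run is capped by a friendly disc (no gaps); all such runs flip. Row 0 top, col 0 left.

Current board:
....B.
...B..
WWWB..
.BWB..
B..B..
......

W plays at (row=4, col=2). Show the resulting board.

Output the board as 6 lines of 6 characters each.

Place W at (4,2); scan 8 dirs for brackets.
Dir NW: opp run (3,1) capped by W -> flip
Dir N: first cell 'W' (not opp) -> no flip
Dir NE: opp run (3,3), next='.' -> no flip
Dir W: first cell '.' (not opp) -> no flip
Dir E: opp run (4,3), next='.' -> no flip
Dir SW: first cell '.' (not opp) -> no flip
Dir S: first cell '.' (not opp) -> no flip
Dir SE: first cell '.' (not opp) -> no flip
All flips: (3,1)

Answer: ....B.
...B..
WWWB..
.WWB..
B.WB..
......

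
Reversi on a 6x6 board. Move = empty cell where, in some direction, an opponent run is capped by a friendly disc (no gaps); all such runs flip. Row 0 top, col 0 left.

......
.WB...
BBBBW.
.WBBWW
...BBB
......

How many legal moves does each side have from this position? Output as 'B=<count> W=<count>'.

-- B to move --
(0,0): flips 1 -> legal
(0,1): flips 1 -> legal
(0,2): flips 1 -> legal
(1,0): flips 1 -> legal
(1,3): no bracket -> illegal
(1,4): flips 2 -> legal
(1,5): flips 1 -> legal
(2,5): flips 3 -> legal
(3,0): flips 1 -> legal
(4,0): flips 1 -> legal
(4,1): flips 1 -> legal
(4,2): flips 1 -> legal
B mobility = 11
-- W to move --
(0,1): flips 2 -> legal
(0,2): no bracket -> illegal
(0,3): no bracket -> illegal
(1,0): no bracket -> illegal
(1,3): flips 2 -> legal
(1,4): no bracket -> illegal
(3,0): no bracket -> illegal
(4,1): no bracket -> illegal
(4,2): flips 1 -> legal
(5,2): flips 1 -> legal
(5,3): flips 1 -> legal
(5,4): flips 1 -> legal
(5,5): flips 4 -> legal
W mobility = 7

Answer: B=11 W=7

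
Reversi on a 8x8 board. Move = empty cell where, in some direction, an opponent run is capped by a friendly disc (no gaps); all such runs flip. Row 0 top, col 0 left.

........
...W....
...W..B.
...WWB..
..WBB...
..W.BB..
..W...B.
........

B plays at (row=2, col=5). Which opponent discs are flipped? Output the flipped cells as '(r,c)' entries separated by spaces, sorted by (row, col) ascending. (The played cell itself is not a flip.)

Answer: (3,4)

Derivation:
Dir NW: first cell '.' (not opp) -> no flip
Dir N: first cell '.' (not opp) -> no flip
Dir NE: first cell '.' (not opp) -> no flip
Dir W: first cell '.' (not opp) -> no flip
Dir E: first cell 'B' (not opp) -> no flip
Dir SW: opp run (3,4) capped by B -> flip
Dir S: first cell 'B' (not opp) -> no flip
Dir SE: first cell '.' (not opp) -> no flip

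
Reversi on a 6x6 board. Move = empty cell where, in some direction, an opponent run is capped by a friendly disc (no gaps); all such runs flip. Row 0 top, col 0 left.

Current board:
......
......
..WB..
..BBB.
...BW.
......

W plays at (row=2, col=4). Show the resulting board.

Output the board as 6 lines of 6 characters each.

Place W at (2,4); scan 8 dirs for brackets.
Dir NW: first cell '.' (not opp) -> no flip
Dir N: first cell '.' (not opp) -> no flip
Dir NE: first cell '.' (not opp) -> no flip
Dir W: opp run (2,3) capped by W -> flip
Dir E: first cell '.' (not opp) -> no flip
Dir SW: opp run (3,3), next='.' -> no flip
Dir S: opp run (3,4) capped by W -> flip
Dir SE: first cell '.' (not opp) -> no flip
All flips: (2,3) (3,4)

Answer: ......
......
..WWW.
..BBW.
...BW.
......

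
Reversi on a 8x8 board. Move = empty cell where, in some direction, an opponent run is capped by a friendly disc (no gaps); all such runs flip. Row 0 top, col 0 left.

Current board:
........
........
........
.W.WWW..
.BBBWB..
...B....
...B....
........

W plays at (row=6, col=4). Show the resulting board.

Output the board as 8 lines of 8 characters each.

Place W at (6,4); scan 8 dirs for brackets.
Dir NW: opp run (5,3) (4,2) capped by W -> flip
Dir N: first cell '.' (not opp) -> no flip
Dir NE: first cell '.' (not opp) -> no flip
Dir W: opp run (6,3), next='.' -> no flip
Dir E: first cell '.' (not opp) -> no flip
Dir SW: first cell '.' (not opp) -> no flip
Dir S: first cell '.' (not opp) -> no flip
Dir SE: first cell '.' (not opp) -> no flip
All flips: (4,2) (5,3)

Answer: ........
........
........
.W.WWW..
.BWBWB..
...W....
...BW...
........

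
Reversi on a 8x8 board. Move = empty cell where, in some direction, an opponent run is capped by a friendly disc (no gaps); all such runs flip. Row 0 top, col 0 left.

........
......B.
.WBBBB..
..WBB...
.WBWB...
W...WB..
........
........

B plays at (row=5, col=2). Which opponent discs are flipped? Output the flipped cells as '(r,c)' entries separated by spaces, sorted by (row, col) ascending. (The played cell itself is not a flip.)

Answer: (4,3)

Derivation:
Dir NW: opp run (4,1), next='.' -> no flip
Dir N: first cell 'B' (not opp) -> no flip
Dir NE: opp run (4,3) capped by B -> flip
Dir W: first cell '.' (not opp) -> no flip
Dir E: first cell '.' (not opp) -> no flip
Dir SW: first cell '.' (not opp) -> no flip
Dir S: first cell '.' (not opp) -> no flip
Dir SE: first cell '.' (not opp) -> no flip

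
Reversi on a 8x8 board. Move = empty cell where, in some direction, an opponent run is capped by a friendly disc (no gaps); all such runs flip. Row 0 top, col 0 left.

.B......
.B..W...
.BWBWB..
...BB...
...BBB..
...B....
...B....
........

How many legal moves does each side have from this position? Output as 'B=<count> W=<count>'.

-- B to move --
(0,3): flips 1 -> legal
(0,4): flips 2 -> legal
(0,5): flips 1 -> legal
(1,2): no bracket -> illegal
(1,3): no bracket -> illegal
(1,5): flips 1 -> legal
(3,1): no bracket -> illegal
(3,2): no bracket -> illegal
(3,5): no bracket -> illegal
B mobility = 4
-- W to move --
(0,0): flips 1 -> legal
(0,2): no bracket -> illegal
(1,0): no bracket -> illegal
(1,2): no bracket -> illegal
(1,3): no bracket -> illegal
(1,5): no bracket -> illegal
(1,6): no bracket -> illegal
(2,0): flips 1 -> legal
(2,6): flips 1 -> legal
(3,0): no bracket -> illegal
(3,1): no bracket -> illegal
(3,2): flips 1 -> legal
(3,5): no bracket -> illegal
(3,6): flips 1 -> legal
(4,2): flips 1 -> legal
(4,6): no bracket -> illegal
(5,2): no bracket -> illegal
(5,4): flips 2 -> legal
(5,5): flips 2 -> legal
(5,6): no bracket -> illegal
(6,2): no bracket -> illegal
(6,4): no bracket -> illegal
(7,2): no bracket -> illegal
(7,3): no bracket -> illegal
(7,4): no bracket -> illegal
W mobility = 8

Answer: B=4 W=8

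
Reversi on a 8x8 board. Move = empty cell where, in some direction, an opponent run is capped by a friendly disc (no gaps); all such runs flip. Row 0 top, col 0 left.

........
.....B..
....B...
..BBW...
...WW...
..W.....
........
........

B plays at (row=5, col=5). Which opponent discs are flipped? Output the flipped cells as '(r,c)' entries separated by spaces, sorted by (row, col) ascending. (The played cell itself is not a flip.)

Dir NW: opp run (4,4) capped by B -> flip
Dir N: first cell '.' (not opp) -> no flip
Dir NE: first cell '.' (not opp) -> no flip
Dir W: first cell '.' (not opp) -> no flip
Dir E: first cell '.' (not opp) -> no flip
Dir SW: first cell '.' (not opp) -> no flip
Dir S: first cell '.' (not opp) -> no flip
Dir SE: first cell '.' (not opp) -> no flip

Answer: (4,4)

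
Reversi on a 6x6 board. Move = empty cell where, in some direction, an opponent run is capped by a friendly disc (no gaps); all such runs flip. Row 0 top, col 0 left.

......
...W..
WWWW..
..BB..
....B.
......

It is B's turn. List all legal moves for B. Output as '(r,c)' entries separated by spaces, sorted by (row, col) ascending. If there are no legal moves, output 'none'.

(0,2): no bracket -> illegal
(0,3): flips 2 -> legal
(0,4): no bracket -> illegal
(1,0): flips 1 -> legal
(1,1): flips 1 -> legal
(1,2): flips 1 -> legal
(1,4): flips 1 -> legal
(2,4): no bracket -> illegal
(3,0): no bracket -> illegal
(3,1): no bracket -> illegal
(3,4): no bracket -> illegal

Answer: (0,3) (1,0) (1,1) (1,2) (1,4)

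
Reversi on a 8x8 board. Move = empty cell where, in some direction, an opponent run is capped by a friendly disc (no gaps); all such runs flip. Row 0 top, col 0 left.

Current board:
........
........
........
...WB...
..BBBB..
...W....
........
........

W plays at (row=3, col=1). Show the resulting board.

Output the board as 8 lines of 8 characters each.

Place W at (3,1); scan 8 dirs for brackets.
Dir NW: first cell '.' (not opp) -> no flip
Dir N: first cell '.' (not opp) -> no flip
Dir NE: first cell '.' (not opp) -> no flip
Dir W: first cell '.' (not opp) -> no flip
Dir E: first cell '.' (not opp) -> no flip
Dir SW: first cell '.' (not opp) -> no flip
Dir S: first cell '.' (not opp) -> no flip
Dir SE: opp run (4,2) capped by W -> flip
All flips: (4,2)

Answer: ........
........
........
.W.WB...
..WBBB..
...W....
........
........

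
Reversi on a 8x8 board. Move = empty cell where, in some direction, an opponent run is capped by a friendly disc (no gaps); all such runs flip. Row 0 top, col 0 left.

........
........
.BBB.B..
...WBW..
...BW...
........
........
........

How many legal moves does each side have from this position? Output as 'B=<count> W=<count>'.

Answer: B=5 W=6

Derivation:
-- B to move --
(2,4): no bracket -> illegal
(2,6): no bracket -> illegal
(3,2): flips 1 -> legal
(3,6): flips 1 -> legal
(4,2): no bracket -> illegal
(4,5): flips 2 -> legal
(4,6): no bracket -> illegal
(5,3): no bracket -> illegal
(5,4): flips 1 -> legal
(5,5): flips 2 -> legal
B mobility = 5
-- W to move --
(1,0): no bracket -> illegal
(1,1): flips 1 -> legal
(1,2): no bracket -> illegal
(1,3): flips 1 -> legal
(1,4): no bracket -> illegal
(1,5): flips 1 -> legal
(1,6): no bracket -> illegal
(2,0): no bracket -> illegal
(2,4): flips 1 -> legal
(2,6): no bracket -> illegal
(3,0): no bracket -> illegal
(3,1): no bracket -> illegal
(3,2): no bracket -> illegal
(3,6): no bracket -> illegal
(4,2): flips 1 -> legal
(4,5): no bracket -> illegal
(5,2): no bracket -> illegal
(5,3): flips 1 -> legal
(5,4): no bracket -> illegal
W mobility = 6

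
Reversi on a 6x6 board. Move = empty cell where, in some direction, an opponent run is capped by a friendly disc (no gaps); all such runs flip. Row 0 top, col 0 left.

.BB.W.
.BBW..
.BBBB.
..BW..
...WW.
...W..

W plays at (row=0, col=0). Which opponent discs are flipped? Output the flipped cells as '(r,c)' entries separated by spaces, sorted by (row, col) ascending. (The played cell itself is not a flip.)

Dir NW: edge -> no flip
Dir N: edge -> no flip
Dir NE: edge -> no flip
Dir W: edge -> no flip
Dir E: opp run (0,1) (0,2), next='.' -> no flip
Dir SW: edge -> no flip
Dir S: first cell '.' (not opp) -> no flip
Dir SE: opp run (1,1) (2,2) capped by W -> flip

Answer: (1,1) (2,2)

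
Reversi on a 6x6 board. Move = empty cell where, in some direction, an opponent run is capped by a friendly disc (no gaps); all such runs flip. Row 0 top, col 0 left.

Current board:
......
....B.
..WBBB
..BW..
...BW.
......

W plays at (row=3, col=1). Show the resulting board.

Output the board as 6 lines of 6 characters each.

Place W at (3,1); scan 8 dirs for brackets.
Dir NW: first cell '.' (not opp) -> no flip
Dir N: first cell '.' (not opp) -> no flip
Dir NE: first cell 'W' (not opp) -> no flip
Dir W: first cell '.' (not opp) -> no flip
Dir E: opp run (3,2) capped by W -> flip
Dir SW: first cell '.' (not opp) -> no flip
Dir S: first cell '.' (not opp) -> no flip
Dir SE: first cell '.' (not opp) -> no flip
All flips: (3,2)

Answer: ......
....B.
..WBBB
.WWW..
...BW.
......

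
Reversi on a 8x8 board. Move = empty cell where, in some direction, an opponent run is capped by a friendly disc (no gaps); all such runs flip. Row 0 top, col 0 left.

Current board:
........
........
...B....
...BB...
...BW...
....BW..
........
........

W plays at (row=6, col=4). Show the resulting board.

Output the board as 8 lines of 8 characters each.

Answer: ........
........
...B....
...BB...
...BW...
....WW..
....W...
........

Derivation:
Place W at (6,4); scan 8 dirs for brackets.
Dir NW: first cell '.' (not opp) -> no flip
Dir N: opp run (5,4) capped by W -> flip
Dir NE: first cell 'W' (not opp) -> no flip
Dir W: first cell '.' (not opp) -> no flip
Dir E: first cell '.' (not opp) -> no flip
Dir SW: first cell '.' (not opp) -> no flip
Dir S: first cell '.' (not opp) -> no flip
Dir SE: first cell '.' (not opp) -> no flip
All flips: (5,4)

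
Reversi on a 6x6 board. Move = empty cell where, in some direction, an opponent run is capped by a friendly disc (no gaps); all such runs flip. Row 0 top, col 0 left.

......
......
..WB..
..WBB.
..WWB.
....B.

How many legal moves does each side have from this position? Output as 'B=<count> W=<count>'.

-- B to move --
(1,1): flips 1 -> legal
(1,2): no bracket -> illegal
(1,3): no bracket -> illegal
(2,1): flips 3 -> legal
(3,1): flips 1 -> legal
(4,1): flips 3 -> legal
(5,1): flips 1 -> legal
(5,2): flips 1 -> legal
(5,3): flips 1 -> legal
B mobility = 7
-- W to move --
(1,2): no bracket -> illegal
(1,3): flips 2 -> legal
(1,4): flips 1 -> legal
(2,4): flips 2 -> legal
(2,5): flips 1 -> legal
(3,5): flips 2 -> legal
(4,5): flips 1 -> legal
(5,3): no bracket -> illegal
(5,5): flips 2 -> legal
W mobility = 7

Answer: B=7 W=7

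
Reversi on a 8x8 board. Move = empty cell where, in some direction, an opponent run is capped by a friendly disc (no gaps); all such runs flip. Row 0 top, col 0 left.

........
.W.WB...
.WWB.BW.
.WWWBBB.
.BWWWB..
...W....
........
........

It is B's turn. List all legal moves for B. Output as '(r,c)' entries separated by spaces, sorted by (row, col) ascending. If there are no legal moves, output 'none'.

Answer: (0,1) (0,3) (1,2) (1,6) (1,7) (2,0) (2,7) (3,0) (5,2) (5,4) (6,2) (6,3)

Derivation:
(0,0): no bracket -> illegal
(0,1): flips 3 -> legal
(0,2): no bracket -> illegal
(0,3): flips 1 -> legal
(0,4): no bracket -> illegal
(1,0): no bracket -> illegal
(1,2): flips 1 -> legal
(1,5): no bracket -> illegal
(1,6): flips 1 -> legal
(1,7): flips 1 -> legal
(2,0): flips 2 -> legal
(2,4): no bracket -> illegal
(2,7): flips 1 -> legal
(3,0): flips 3 -> legal
(3,7): no bracket -> illegal
(4,0): no bracket -> illegal
(5,1): no bracket -> illegal
(5,2): flips 1 -> legal
(5,4): flips 1 -> legal
(5,5): no bracket -> illegal
(6,2): flips 2 -> legal
(6,3): flips 3 -> legal
(6,4): no bracket -> illegal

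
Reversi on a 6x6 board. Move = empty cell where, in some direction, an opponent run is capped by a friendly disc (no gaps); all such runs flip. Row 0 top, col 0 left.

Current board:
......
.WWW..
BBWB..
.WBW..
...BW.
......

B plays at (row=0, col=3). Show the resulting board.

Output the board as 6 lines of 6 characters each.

Place B at (0,3); scan 8 dirs for brackets.
Dir NW: edge -> no flip
Dir N: edge -> no flip
Dir NE: edge -> no flip
Dir W: first cell '.' (not opp) -> no flip
Dir E: first cell '.' (not opp) -> no flip
Dir SW: opp run (1,2) capped by B -> flip
Dir S: opp run (1,3) capped by B -> flip
Dir SE: first cell '.' (not opp) -> no flip
All flips: (1,2) (1,3)

Answer: ...B..
.WBB..
BBWB..
.WBW..
...BW.
......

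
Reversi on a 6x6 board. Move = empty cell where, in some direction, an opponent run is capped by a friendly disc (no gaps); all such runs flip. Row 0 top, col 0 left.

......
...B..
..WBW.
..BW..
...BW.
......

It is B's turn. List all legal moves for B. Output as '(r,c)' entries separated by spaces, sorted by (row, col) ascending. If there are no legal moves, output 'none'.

(1,1): no bracket -> illegal
(1,2): flips 1 -> legal
(1,4): no bracket -> illegal
(1,5): no bracket -> illegal
(2,1): flips 1 -> legal
(2,5): flips 1 -> legal
(3,1): flips 1 -> legal
(3,4): flips 1 -> legal
(3,5): flips 1 -> legal
(4,2): no bracket -> illegal
(4,5): flips 1 -> legal
(5,3): no bracket -> illegal
(5,4): no bracket -> illegal
(5,5): no bracket -> illegal

Answer: (1,2) (2,1) (2,5) (3,1) (3,4) (3,5) (4,5)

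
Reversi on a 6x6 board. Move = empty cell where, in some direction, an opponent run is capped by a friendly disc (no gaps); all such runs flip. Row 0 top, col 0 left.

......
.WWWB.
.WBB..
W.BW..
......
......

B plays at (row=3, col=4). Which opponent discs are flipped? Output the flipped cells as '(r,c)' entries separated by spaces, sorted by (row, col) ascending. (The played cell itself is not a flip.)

Answer: (3,3)

Derivation:
Dir NW: first cell 'B' (not opp) -> no flip
Dir N: first cell '.' (not opp) -> no flip
Dir NE: first cell '.' (not opp) -> no flip
Dir W: opp run (3,3) capped by B -> flip
Dir E: first cell '.' (not opp) -> no flip
Dir SW: first cell '.' (not opp) -> no flip
Dir S: first cell '.' (not opp) -> no flip
Dir SE: first cell '.' (not opp) -> no flip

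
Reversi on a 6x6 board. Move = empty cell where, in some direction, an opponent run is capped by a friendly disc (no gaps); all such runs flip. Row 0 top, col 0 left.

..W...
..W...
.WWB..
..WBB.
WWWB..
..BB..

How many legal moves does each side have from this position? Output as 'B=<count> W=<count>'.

-- B to move --
(0,1): flips 1 -> legal
(0,3): no bracket -> illegal
(1,0): flips 2 -> legal
(1,1): flips 1 -> legal
(1,3): no bracket -> illegal
(2,0): flips 2 -> legal
(3,0): flips 1 -> legal
(3,1): flips 2 -> legal
(5,0): flips 2 -> legal
(5,1): flips 1 -> legal
B mobility = 8
-- W to move --
(1,3): no bracket -> illegal
(1,4): flips 1 -> legal
(2,4): flips 2 -> legal
(2,5): no bracket -> illegal
(3,5): flips 2 -> legal
(4,4): flips 2 -> legal
(4,5): flips 2 -> legal
(5,1): no bracket -> illegal
(5,4): flips 1 -> legal
W mobility = 6

Answer: B=8 W=6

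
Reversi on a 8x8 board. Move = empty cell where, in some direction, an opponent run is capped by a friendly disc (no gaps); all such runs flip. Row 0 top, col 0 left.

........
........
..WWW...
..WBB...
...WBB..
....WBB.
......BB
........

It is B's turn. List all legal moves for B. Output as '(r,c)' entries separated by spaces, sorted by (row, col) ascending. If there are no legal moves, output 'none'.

Answer: (1,1) (1,2) (1,3) (1,4) (1,5) (3,1) (4,2) (5,2) (5,3) (6,3) (6,4)

Derivation:
(1,1): flips 1 -> legal
(1,2): flips 1 -> legal
(1,3): flips 1 -> legal
(1,4): flips 1 -> legal
(1,5): flips 1 -> legal
(2,1): no bracket -> illegal
(2,5): no bracket -> illegal
(3,1): flips 1 -> legal
(3,5): no bracket -> illegal
(4,1): no bracket -> illegal
(4,2): flips 1 -> legal
(5,2): flips 1 -> legal
(5,3): flips 2 -> legal
(6,3): flips 1 -> legal
(6,4): flips 1 -> legal
(6,5): no bracket -> illegal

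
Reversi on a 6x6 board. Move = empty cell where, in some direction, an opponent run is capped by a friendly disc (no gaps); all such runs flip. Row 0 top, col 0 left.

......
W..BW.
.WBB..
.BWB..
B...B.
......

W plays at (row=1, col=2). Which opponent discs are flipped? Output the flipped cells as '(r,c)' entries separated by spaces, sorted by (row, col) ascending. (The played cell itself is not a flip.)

Dir NW: first cell '.' (not opp) -> no flip
Dir N: first cell '.' (not opp) -> no flip
Dir NE: first cell '.' (not opp) -> no flip
Dir W: first cell '.' (not opp) -> no flip
Dir E: opp run (1,3) capped by W -> flip
Dir SW: first cell 'W' (not opp) -> no flip
Dir S: opp run (2,2) capped by W -> flip
Dir SE: opp run (2,3), next='.' -> no flip

Answer: (1,3) (2,2)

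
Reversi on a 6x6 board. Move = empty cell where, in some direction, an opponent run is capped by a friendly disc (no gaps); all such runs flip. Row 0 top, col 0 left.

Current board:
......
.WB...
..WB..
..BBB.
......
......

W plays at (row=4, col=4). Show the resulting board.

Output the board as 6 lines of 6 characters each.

Answer: ......
.WB...
..WB..
..BWB.
....W.
......

Derivation:
Place W at (4,4); scan 8 dirs for brackets.
Dir NW: opp run (3,3) capped by W -> flip
Dir N: opp run (3,4), next='.' -> no flip
Dir NE: first cell '.' (not opp) -> no flip
Dir W: first cell '.' (not opp) -> no flip
Dir E: first cell '.' (not opp) -> no flip
Dir SW: first cell '.' (not opp) -> no flip
Dir S: first cell '.' (not opp) -> no flip
Dir SE: first cell '.' (not opp) -> no flip
All flips: (3,3)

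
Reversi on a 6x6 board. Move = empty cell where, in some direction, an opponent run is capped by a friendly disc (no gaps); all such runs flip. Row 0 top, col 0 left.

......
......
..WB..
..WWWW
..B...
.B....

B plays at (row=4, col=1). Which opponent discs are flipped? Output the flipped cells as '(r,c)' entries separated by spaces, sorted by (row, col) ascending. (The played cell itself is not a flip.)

Dir NW: first cell '.' (not opp) -> no flip
Dir N: first cell '.' (not opp) -> no flip
Dir NE: opp run (3,2) capped by B -> flip
Dir W: first cell '.' (not opp) -> no flip
Dir E: first cell 'B' (not opp) -> no flip
Dir SW: first cell '.' (not opp) -> no flip
Dir S: first cell 'B' (not opp) -> no flip
Dir SE: first cell '.' (not opp) -> no flip

Answer: (3,2)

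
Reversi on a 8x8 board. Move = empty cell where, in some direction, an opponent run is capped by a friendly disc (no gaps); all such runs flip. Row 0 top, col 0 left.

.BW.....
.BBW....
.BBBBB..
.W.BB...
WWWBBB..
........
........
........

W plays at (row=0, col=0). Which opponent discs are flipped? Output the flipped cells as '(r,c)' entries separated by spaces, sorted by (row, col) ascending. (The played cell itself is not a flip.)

Dir NW: edge -> no flip
Dir N: edge -> no flip
Dir NE: edge -> no flip
Dir W: edge -> no flip
Dir E: opp run (0,1) capped by W -> flip
Dir SW: edge -> no flip
Dir S: first cell '.' (not opp) -> no flip
Dir SE: opp run (1,1) (2,2) (3,3) (4,4), next='.' -> no flip

Answer: (0,1)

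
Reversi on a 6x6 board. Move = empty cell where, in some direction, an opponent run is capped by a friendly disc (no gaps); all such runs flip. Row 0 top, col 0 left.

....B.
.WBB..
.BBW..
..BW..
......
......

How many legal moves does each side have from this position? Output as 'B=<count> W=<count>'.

Answer: B=8 W=6

Derivation:
-- B to move --
(0,0): flips 1 -> legal
(0,1): flips 1 -> legal
(0,2): no bracket -> illegal
(1,0): flips 1 -> legal
(1,4): flips 1 -> legal
(2,0): no bracket -> illegal
(2,4): flips 1 -> legal
(3,4): flips 2 -> legal
(4,2): no bracket -> illegal
(4,3): flips 2 -> legal
(4,4): flips 1 -> legal
B mobility = 8
-- W to move --
(0,1): flips 1 -> legal
(0,2): no bracket -> illegal
(0,3): flips 1 -> legal
(0,5): no bracket -> illegal
(1,0): no bracket -> illegal
(1,4): flips 2 -> legal
(1,5): no bracket -> illegal
(2,0): flips 2 -> legal
(2,4): no bracket -> illegal
(3,0): no bracket -> illegal
(3,1): flips 2 -> legal
(4,1): flips 1 -> legal
(4,2): no bracket -> illegal
(4,3): no bracket -> illegal
W mobility = 6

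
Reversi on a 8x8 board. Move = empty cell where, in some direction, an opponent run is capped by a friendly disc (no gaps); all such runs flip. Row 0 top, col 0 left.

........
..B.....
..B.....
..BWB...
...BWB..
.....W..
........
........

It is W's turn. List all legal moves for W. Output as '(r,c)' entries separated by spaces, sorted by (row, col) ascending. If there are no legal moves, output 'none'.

(0,1): no bracket -> illegal
(0,2): no bracket -> illegal
(0,3): no bracket -> illegal
(1,1): flips 1 -> legal
(1,3): no bracket -> illegal
(2,1): no bracket -> illegal
(2,3): no bracket -> illegal
(2,4): flips 1 -> legal
(2,5): no bracket -> illegal
(3,1): flips 1 -> legal
(3,5): flips 2 -> legal
(3,6): no bracket -> illegal
(4,1): no bracket -> illegal
(4,2): flips 1 -> legal
(4,6): flips 1 -> legal
(5,2): no bracket -> illegal
(5,3): flips 1 -> legal
(5,4): no bracket -> illegal
(5,6): no bracket -> illegal

Answer: (1,1) (2,4) (3,1) (3,5) (4,2) (4,6) (5,3)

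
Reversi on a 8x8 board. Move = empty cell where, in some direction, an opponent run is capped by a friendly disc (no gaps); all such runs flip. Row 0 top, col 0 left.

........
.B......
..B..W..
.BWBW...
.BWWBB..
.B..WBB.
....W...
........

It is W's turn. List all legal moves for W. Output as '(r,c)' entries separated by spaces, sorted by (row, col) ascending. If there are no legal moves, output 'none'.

(0,0): no bracket -> illegal
(0,1): no bracket -> illegal
(0,2): no bracket -> illegal
(1,0): no bracket -> illegal
(1,2): flips 1 -> legal
(1,3): no bracket -> illegal
(2,0): flips 1 -> legal
(2,1): no bracket -> illegal
(2,3): flips 1 -> legal
(2,4): flips 1 -> legal
(3,0): flips 1 -> legal
(3,5): no bracket -> illegal
(3,6): flips 1 -> legal
(4,0): flips 1 -> legal
(4,6): flips 3 -> legal
(4,7): no bracket -> illegal
(5,0): flips 1 -> legal
(5,2): no bracket -> illegal
(5,3): no bracket -> illegal
(5,7): flips 2 -> legal
(6,0): flips 1 -> legal
(6,1): no bracket -> illegal
(6,2): no bracket -> illegal
(6,5): no bracket -> illegal
(6,6): no bracket -> illegal
(6,7): flips 2 -> legal

Answer: (1,2) (2,0) (2,3) (2,4) (3,0) (3,6) (4,0) (4,6) (5,0) (5,7) (6,0) (6,7)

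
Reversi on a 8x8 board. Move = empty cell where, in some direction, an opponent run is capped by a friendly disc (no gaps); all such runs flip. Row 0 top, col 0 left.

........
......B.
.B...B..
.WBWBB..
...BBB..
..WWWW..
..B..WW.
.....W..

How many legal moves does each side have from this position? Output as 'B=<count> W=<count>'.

-- B to move --
(2,0): no bracket -> illegal
(2,2): flips 1 -> legal
(2,3): flips 1 -> legal
(2,4): no bracket -> illegal
(3,0): flips 1 -> legal
(4,0): no bracket -> illegal
(4,1): flips 1 -> legal
(4,2): flips 1 -> legal
(4,6): no bracket -> illegal
(5,1): no bracket -> illegal
(5,6): no bracket -> illegal
(5,7): no bracket -> illegal
(6,1): flips 1 -> legal
(6,3): flips 2 -> legal
(6,4): flips 1 -> legal
(6,7): no bracket -> illegal
(7,4): no bracket -> illegal
(7,6): flips 2 -> legal
(7,7): flips 2 -> legal
B mobility = 10
-- W to move --
(0,5): no bracket -> illegal
(0,6): no bracket -> illegal
(0,7): flips 4 -> legal
(1,0): flips 3 -> legal
(1,1): flips 1 -> legal
(1,2): no bracket -> illegal
(1,4): no bracket -> illegal
(1,5): flips 3 -> legal
(1,7): no bracket -> illegal
(2,0): no bracket -> illegal
(2,2): no bracket -> illegal
(2,3): no bracket -> illegal
(2,4): flips 2 -> legal
(2,6): flips 2 -> legal
(2,7): no bracket -> illegal
(3,0): no bracket -> illegal
(3,6): flips 3 -> legal
(4,1): no bracket -> illegal
(4,2): no bracket -> illegal
(4,6): no bracket -> illegal
(5,1): no bracket -> illegal
(5,6): no bracket -> illegal
(6,1): no bracket -> illegal
(6,3): no bracket -> illegal
(7,1): flips 1 -> legal
(7,2): flips 1 -> legal
(7,3): no bracket -> illegal
W mobility = 9

Answer: B=10 W=9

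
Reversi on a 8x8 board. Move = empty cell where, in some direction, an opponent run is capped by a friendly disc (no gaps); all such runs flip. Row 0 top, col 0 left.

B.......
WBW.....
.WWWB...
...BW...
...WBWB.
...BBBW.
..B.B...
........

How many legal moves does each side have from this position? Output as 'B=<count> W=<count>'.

-- B to move --
(0,1): no bracket -> illegal
(0,2): no bracket -> illegal
(0,3): no bracket -> illegal
(1,3): flips 2 -> legal
(1,4): no bracket -> illegal
(2,0): flips 4 -> legal
(2,5): no bracket -> illegal
(3,0): no bracket -> illegal
(3,1): flips 1 -> legal
(3,2): flips 1 -> legal
(3,5): flips 2 -> legal
(3,6): flips 1 -> legal
(4,2): flips 1 -> legal
(4,7): no bracket -> illegal
(5,2): no bracket -> illegal
(5,7): flips 1 -> legal
(6,5): no bracket -> illegal
(6,6): flips 1 -> legal
(6,7): no bracket -> illegal
B mobility = 9
-- W to move --
(0,1): flips 1 -> legal
(0,2): no bracket -> illegal
(1,3): no bracket -> illegal
(1,4): flips 1 -> legal
(1,5): no bracket -> illegal
(2,0): no bracket -> illegal
(2,5): flips 1 -> legal
(3,2): flips 1 -> legal
(3,5): no bracket -> illegal
(3,6): flips 1 -> legal
(3,7): no bracket -> illegal
(4,2): no bracket -> illegal
(4,7): flips 1 -> legal
(5,1): no bracket -> illegal
(5,2): flips 3 -> legal
(5,7): no bracket -> illegal
(6,1): no bracket -> illegal
(6,3): flips 2 -> legal
(6,5): flips 2 -> legal
(6,6): flips 3 -> legal
(7,1): no bracket -> illegal
(7,2): no bracket -> illegal
(7,3): no bracket -> illegal
(7,4): flips 3 -> legal
(7,5): no bracket -> illegal
W mobility = 11

Answer: B=9 W=11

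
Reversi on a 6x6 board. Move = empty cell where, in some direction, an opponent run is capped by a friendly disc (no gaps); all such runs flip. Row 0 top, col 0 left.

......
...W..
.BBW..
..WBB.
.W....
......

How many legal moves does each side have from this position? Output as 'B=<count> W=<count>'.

Answer: B=7 W=7

Derivation:
-- B to move --
(0,2): no bracket -> illegal
(0,3): flips 2 -> legal
(0,4): flips 1 -> legal
(1,2): flips 1 -> legal
(1,4): no bracket -> illegal
(2,4): flips 1 -> legal
(3,0): no bracket -> illegal
(3,1): flips 1 -> legal
(4,0): no bracket -> illegal
(4,2): flips 1 -> legal
(4,3): flips 1 -> legal
(5,0): no bracket -> illegal
(5,1): no bracket -> illegal
(5,2): no bracket -> illegal
B mobility = 7
-- W to move --
(1,0): flips 1 -> legal
(1,1): no bracket -> illegal
(1,2): flips 1 -> legal
(2,0): flips 2 -> legal
(2,4): no bracket -> illegal
(2,5): no bracket -> illegal
(3,0): no bracket -> illegal
(3,1): flips 1 -> legal
(3,5): flips 2 -> legal
(4,2): no bracket -> illegal
(4,3): flips 1 -> legal
(4,4): no bracket -> illegal
(4,5): flips 1 -> legal
W mobility = 7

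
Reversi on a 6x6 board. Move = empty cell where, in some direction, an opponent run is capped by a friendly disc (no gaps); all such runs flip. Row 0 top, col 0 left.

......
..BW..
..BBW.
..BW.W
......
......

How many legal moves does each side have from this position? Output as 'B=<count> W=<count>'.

Answer: B=7 W=3

Derivation:
-- B to move --
(0,2): no bracket -> illegal
(0,3): flips 1 -> legal
(0,4): flips 1 -> legal
(1,4): flips 1 -> legal
(1,5): no bracket -> illegal
(2,5): flips 1 -> legal
(3,4): flips 1 -> legal
(4,2): no bracket -> illegal
(4,3): flips 1 -> legal
(4,4): flips 1 -> legal
(4,5): no bracket -> illegal
B mobility = 7
-- W to move --
(0,1): no bracket -> illegal
(0,2): no bracket -> illegal
(0,3): no bracket -> illegal
(1,1): flips 2 -> legal
(1,4): no bracket -> illegal
(2,1): flips 2 -> legal
(3,1): flips 2 -> legal
(3,4): no bracket -> illegal
(4,1): no bracket -> illegal
(4,2): no bracket -> illegal
(4,3): no bracket -> illegal
W mobility = 3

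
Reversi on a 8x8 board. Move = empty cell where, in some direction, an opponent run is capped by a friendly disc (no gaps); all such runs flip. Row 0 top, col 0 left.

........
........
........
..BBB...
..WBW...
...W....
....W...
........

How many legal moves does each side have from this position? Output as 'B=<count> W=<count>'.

-- B to move --
(3,1): no bracket -> illegal
(3,5): no bracket -> illegal
(4,1): flips 1 -> legal
(4,5): flips 1 -> legal
(5,1): flips 1 -> legal
(5,2): flips 1 -> legal
(5,4): flips 1 -> legal
(5,5): flips 1 -> legal
(6,2): no bracket -> illegal
(6,3): flips 1 -> legal
(6,5): no bracket -> illegal
(7,3): no bracket -> illegal
(7,4): no bracket -> illegal
(7,5): no bracket -> illegal
B mobility = 7
-- W to move --
(2,1): no bracket -> illegal
(2,2): flips 2 -> legal
(2,3): flips 2 -> legal
(2,4): flips 2 -> legal
(2,5): no bracket -> illegal
(3,1): no bracket -> illegal
(3,5): no bracket -> illegal
(4,1): no bracket -> illegal
(4,5): no bracket -> illegal
(5,2): no bracket -> illegal
(5,4): no bracket -> illegal
W mobility = 3

Answer: B=7 W=3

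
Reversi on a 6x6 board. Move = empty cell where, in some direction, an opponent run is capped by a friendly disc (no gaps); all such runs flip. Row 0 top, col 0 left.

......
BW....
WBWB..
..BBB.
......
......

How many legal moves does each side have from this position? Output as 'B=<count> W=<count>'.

Answer: B=4 W=5

Derivation:
-- B to move --
(0,0): flips 2 -> legal
(0,1): flips 1 -> legal
(0,2): no bracket -> illegal
(1,2): flips 2 -> legal
(1,3): no bracket -> illegal
(3,0): flips 1 -> legal
(3,1): no bracket -> illegal
B mobility = 4
-- W to move --
(0,0): flips 1 -> legal
(0,1): no bracket -> illegal
(1,2): no bracket -> illegal
(1,3): no bracket -> illegal
(1,4): no bracket -> illegal
(2,4): flips 1 -> legal
(2,5): no bracket -> illegal
(3,0): no bracket -> illegal
(3,1): flips 1 -> legal
(3,5): no bracket -> illegal
(4,1): no bracket -> illegal
(4,2): flips 1 -> legal
(4,3): no bracket -> illegal
(4,4): flips 1 -> legal
(4,5): no bracket -> illegal
W mobility = 5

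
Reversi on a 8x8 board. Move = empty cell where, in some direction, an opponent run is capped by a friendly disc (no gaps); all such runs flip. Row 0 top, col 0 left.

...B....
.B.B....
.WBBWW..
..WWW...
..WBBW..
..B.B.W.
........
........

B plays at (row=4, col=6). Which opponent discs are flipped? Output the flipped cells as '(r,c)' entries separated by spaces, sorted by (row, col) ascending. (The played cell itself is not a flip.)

Answer: (4,5)

Derivation:
Dir NW: first cell '.' (not opp) -> no flip
Dir N: first cell '.' (not opp) -> no flip
Dir NE: first cell '.' (not opp) -> no flip
Dir W: opp run (4,5) capped by B -> flip
Dir E: first cell '.' (not opp) -> no flip
Dir SW: first cell '.' (not opp) -> no flip
Dir S: opp run (5,6), next='.' -> no flip
Dir SE: first cell '.' (not opp) -> no flip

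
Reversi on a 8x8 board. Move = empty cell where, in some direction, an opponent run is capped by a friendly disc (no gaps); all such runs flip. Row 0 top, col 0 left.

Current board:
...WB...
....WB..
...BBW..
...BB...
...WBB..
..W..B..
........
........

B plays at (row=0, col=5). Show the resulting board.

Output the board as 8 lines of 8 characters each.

Answer: ...WBB..
....BB..
...BBW..
...BB...
...WBB..
..W..B..
........
........

Derivation:
Place B at (0,5); scan 8 dirs for brackets.
Dir NW: edge -> no flip
Dir N: edge -> no flip
Dir NE: edge -> no flip
Dir W: first cell 'B' (not opp) -> no flip
Dir E: first cell '.' (not opp) -> no flip
Dir SW: opp run (1,4) capped by B -> flip
Dir S: first cell 'B' (not opp) -> no flip
Dir SE: first cell '.' (not opp) -> no flip
All flips: (1,4)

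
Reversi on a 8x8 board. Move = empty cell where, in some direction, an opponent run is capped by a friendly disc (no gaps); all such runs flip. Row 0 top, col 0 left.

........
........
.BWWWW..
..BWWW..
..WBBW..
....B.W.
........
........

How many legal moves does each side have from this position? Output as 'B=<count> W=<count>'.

-- B to move --
(1,1): flips 2 -> legal
(1,2): flips 1 -> legal
(1,3): flips 2 -> legal
(1,4): flips 3 -> legal
(1,5): no bracket -> illegal
(1,6): flips 2 -> legal
(2,6): flips 5 -> legal
(3,1): no bracket -> illegal
(3,6): flips 4 -> legal
(4,1): flips 1 -> legal
(4,6): flips 1 -> legal
(4,7): no bracket -> illegal
(5,1): no bracket -> illegal
(5,2): flips 1 -> legal
(5,3): no bracket -> illegal
(5,5): no bracket -> illegal
(5,7): no bracket -> illegal
(6,5): no bracket -> illegal
(6,6): no bracket -> illegal
(6,7): no bracket -> illegal
B mobility = 10
-- W to move --
(1,0): no bracket -> illegal
(1,1): no bracket -> illegal
(1,2): no bracket -> illegal
(2,0): flips 1 -> legal
(3,0): no bracket -> illegal
(3,1): flips 1 -> legal
(4,1): flips 1 -> legal
(5,2): flips 1 -> legal
(5,3): flips 2 -> legal
(5,5): flips 1 -> legal
(6,3): flips 1 -> legal
(6,4): flips 2 -> legal
(6,5): no bracket -> illegal
W mobility = 8

Answer: B=10 W=8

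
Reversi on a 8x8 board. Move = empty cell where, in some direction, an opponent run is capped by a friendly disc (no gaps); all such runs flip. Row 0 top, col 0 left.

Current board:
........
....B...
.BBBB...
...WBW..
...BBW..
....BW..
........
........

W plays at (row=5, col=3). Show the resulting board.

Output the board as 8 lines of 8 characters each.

Answer: ........
....B...
.BBBB...
...WBW..
...WWW..
...WWW..
........
........

Derivation:
Place W at (5,3); scan 8 dirs for brackets.
Dir NW: first cell '.' (not opp) -> no flip
Dir N: opp run (4,3) capped by W -> flip
Dir NE: opp run (4,4) capped by W -> flip
Dir W: first cell '.' (not opp) -> no flip
Dir E: opp run (5,4) capped by W -> flip
Dir SW: first cell '.' (not opp) -> no flip
Dir S: first cell '.' (not opp) -> no flip
Dir SE: first cell '.' (not opp) -> no flip
All flips: (4,3) (4,4) (5,4)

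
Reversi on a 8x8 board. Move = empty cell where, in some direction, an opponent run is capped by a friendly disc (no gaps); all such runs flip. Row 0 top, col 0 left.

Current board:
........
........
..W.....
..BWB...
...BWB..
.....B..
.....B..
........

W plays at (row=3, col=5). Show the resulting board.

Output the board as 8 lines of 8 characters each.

Answer: ........
........
..W.....
..BWWW..
...BWB..
.....B..
.....B..
........

Derivation:
Place W at (3,5); scan 8 dirs for brackets.
Dir NW: first cell '.' (not opp) -> no flip
Dir N: first cell '.' (not opp) -> no flip
Dir NE: first cell '.' (not opp) -> no flip
Dir W: opp run (3,4) capped by W -> flip
Dir E: first cell '.' (not opp) -> no flip
Dir SW: first cell 'W' (not opp) -> no flip
Dir S: opp run (4,5) (5,5) (6,5), next='.' -> no flip
Dir SE: first cell '.' (not opp) -> no flip
All flips: (3,4)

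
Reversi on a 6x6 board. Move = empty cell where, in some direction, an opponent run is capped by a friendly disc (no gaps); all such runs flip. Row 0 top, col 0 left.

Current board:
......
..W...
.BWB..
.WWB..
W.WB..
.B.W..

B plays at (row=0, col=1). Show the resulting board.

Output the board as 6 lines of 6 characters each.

Answer: .B....
..B...
.BWB..
.WWB..
W.WB..
.B.W..

Derivation:
Place B at (0,1); scan 8 dirs for brackets.
Dir NW: edge -> no flip
Dir N: edge -> no flip
Dir NE: edge -> no flip
Dir W: first cell '.' (not opp) -> no flip
Dir E: first cell '.' (not opp) -> no flip
Dir SW: first cell '.' (not opp) -> no flip
Dir S: first cell '.' (not opp) -> no flip
Dir SE: opp run (1,2) capped by B -> flip
All flips: (1,2)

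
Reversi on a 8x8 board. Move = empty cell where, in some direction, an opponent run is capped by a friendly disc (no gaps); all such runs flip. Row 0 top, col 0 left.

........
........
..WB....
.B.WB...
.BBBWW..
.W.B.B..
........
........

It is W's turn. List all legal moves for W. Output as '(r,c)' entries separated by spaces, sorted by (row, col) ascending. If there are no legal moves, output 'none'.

Answer: (1,2) (1,3) (2,1) (2,4) (3,5) (4,0) (6,2) (6,3) (6,5) (6,6)

Derivation:
(1,2): flips 2 -> legal
(1,3): flips 1 -> legal
(1,4): no bracket -> illegal
(2,0): no bracket -> illegal
(2,1): flips 2 -> legal
(2,4): flips 2 -> legal
(2,5): no bracket -> illegal
(3,0): no bracket -> illegal
(3,2): no bracket -> illegal
(3,5): flips 1 -> legal
(4,0): flips 4 -> legal
(4,6): no bracket -> illegal
(5,0): no bracket -> illegal
(5,2): no bracket -> illegal
(5,4): no bracket -> illegal
(5,6): no bracket -> illegal
(6,2): flips 1 -> legal
(6,3): flips 2 -> legal
(6,4): no bracket -> illegal
(6,5): flips 1 -> legal
(6,6): flips 1 -> legal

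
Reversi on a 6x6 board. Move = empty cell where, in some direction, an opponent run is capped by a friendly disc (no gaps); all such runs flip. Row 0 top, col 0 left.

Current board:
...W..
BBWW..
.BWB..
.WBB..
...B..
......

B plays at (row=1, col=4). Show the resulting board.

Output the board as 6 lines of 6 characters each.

Answer: ...W..
BBBBB.
.BWB..
.WBB..
...B..
......

Derivation:
Place B at (1,4); scan 8 dirs for brackets.
Dir NW: opp run (0,3), next=edge -> no flip
Dir N: first cell '.' (not opp) -> no flip
Dir NE: first cell '.' (not opp) -> no flip
Dir W: opp run (1,3) (1,2) capped by B -> flip
Dir E: first cell '.' (not opp) -> no flip
Dir SW: first cell 'B' (not opp) -> no flip
Dir S: first cell '.' (not opp) -> no flip
Dir SE: first cell '.' (not opp) -> no flip
All flips: (1,2) (1,3)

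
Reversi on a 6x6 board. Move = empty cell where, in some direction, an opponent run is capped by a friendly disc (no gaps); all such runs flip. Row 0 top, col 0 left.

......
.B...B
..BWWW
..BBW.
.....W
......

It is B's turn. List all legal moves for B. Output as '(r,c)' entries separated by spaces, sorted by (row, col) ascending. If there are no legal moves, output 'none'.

Answer: (1,3) (1,4) (3,5)

Derivation:
(1,2): no bracket -> illegal
(1,3): flips 1 -> legal
(1,4): flips 1 -> legal
(3,5): flips 2 -> legal
(4,3): no bracket -> illegal
(4,4): no bracket -> illegal
(5,4): no bracket -> illegal
(5,5): no bracket -> illegal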